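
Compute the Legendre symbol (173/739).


p = 739 is prime, so compute (173/739) with the reciprocity algorithm (Jacobi-symbol steps: pull out 2s via (2/n), flip via reciprocity, reduce):
  reciprocity: (173/739) -> +(739/173)
  reduce: (47/173)
  reciprocity: (47/173) -> +(173/47)
  reduce: (32/47)
  pull out 2: (2/47) = +1  (since 47 mod 8 = 7)
  pull out 2: (2/47) = +1  (since 47 mod 8 = 7)
  pull out 2: (2/47) = +1  (since 47 mod 8 = 7)
  pull out 2: (2/47) = +1  (since 47 mod 8 = 7)
  pull out 2: (2/47) = +1  (since 47 mod 8 = 7)
  (1/47) = 1
Product of signs = 1
(173/739) = 1

1


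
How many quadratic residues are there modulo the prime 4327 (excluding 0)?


For prime p, the number of non-zero quadratic residues is (p-1)/2.
= (4327-1)/2
= 2163

2163


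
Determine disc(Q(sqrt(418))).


For K = Q(sqrt(d)) with d squarefree: disc(K) = d if d = 1 mod 4, and disc(K) = 4d if d = 2 or 3 mod 4.
Here d = 418, and d mod 4 = 2.
d = 2 mod 4, not 1 (O_K = Z[sqrt(d)]), so disc(K) = 4d = 4 * (418) = 1672

1672


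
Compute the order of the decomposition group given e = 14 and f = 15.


|D_P| = e * f
= 14 * 15
= 210

210


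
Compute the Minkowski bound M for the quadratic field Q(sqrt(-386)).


d = -386, d mod 4 = 2, so disc(K) = 4d = -1544; |disc(K)| = 1544
Imaginary quadratic field, so n = 2, s = r2 = 1, r1 = 0
M = (n!/n^n) * (4/pi)^s * sqrt(|disc(K)|) = (2!/2^2) * (4/pi)^1 * sqrt(1544)
= 0.5 * 1.273240 * 39.293765
= 25.0152

25.0152


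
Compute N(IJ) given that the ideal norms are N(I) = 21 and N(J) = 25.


N(IJ) = N(I) * N(J)
= 21 * 25
= 525

525


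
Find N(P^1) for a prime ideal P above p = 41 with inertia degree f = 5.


N(P^a) = p^(a*f)
= 41^(1*5)
= 41^5
= 115856201

115856201


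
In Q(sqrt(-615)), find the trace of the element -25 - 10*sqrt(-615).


Tr(a + b*sqrt(d)) = (a + b*sqrt(d)) + (a - b*sqrt(d)) = 2a
= 2 * (-25)
= -50

-50


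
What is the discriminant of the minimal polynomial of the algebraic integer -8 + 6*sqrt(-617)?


The element -8 + 6*sqrt(-617) has minimal polynomial:
x^2 + 16*x + 22276
Discriminant = (16)^2 - 4*(22276)
= 256 - 89104
= -88848

-88848


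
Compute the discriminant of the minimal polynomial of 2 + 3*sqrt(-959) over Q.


The element 2 + 3*sqrt(-959) has minimal polynomial:
x^2 - 4*x + 8635
Discriminant = (-4)^2 - 4*(8635)
= 16 - 34540
= -34524

-34524


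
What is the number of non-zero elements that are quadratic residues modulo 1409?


For prime p, the number of non-zero quadratic residues is (p-1)/2.
= (1409-1)/2
= 704

704


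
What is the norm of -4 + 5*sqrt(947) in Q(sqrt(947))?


N(a + b*sqrt(d)) = a^2 - d*b^2
= (-4)^2 - (947)*(5)^2
= 16 - 23675
= -23659

-23659


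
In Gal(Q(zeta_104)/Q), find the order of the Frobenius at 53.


The Frobenius at p in Gal(Q(zeta_n)/Q) = (Z/nZ)* is the class of p, so its order is ord_104(53), the smallest k >= 1 with 53^k = 1 mod 104.
n = 104 = 2^3 * 13, phi(104) = 48; the order divides phi(n).
Divisors of 48: 1, 2, 3, 4, 6, 8, 12, 16, 24, 48
Repeated squaring mod 104: 53^1 = 53, 53^2 = 1, 53^4 = 1, 53^8 = 1, 53^16 = 1, 53^32 = 1
Test divisors in increasing order:
  k=1: 53^1 = 53 mod 104
  k=2: 53^2 = 1 mod 104  <- first divisor giving 1
Order = 2

2


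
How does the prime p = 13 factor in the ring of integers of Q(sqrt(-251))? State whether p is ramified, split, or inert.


K = Q(sqrt(-251)). Since d mod 4 = 1, disc(K) = -251.
Check p | disc: -251 mod 13 = 9.
p does not divide disc. Compute Legendre symbol (d/p):
9^((13-1)/2) mod 13 = 1
(d/p) = 1, so p splits: (p) = P*P' with e=1, f=1, g=2.
Therefore p is split.

split


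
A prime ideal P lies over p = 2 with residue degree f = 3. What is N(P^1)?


N(P^a) = p^(a*f)
= 2^(1*3)
= 2^3
= 8

8


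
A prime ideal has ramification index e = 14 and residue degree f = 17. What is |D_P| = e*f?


|D_P| = e * f
= 14 * 17
= 238

238


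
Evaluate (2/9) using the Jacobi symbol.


Compute (2/9) via quadratic reciprocity:
  pull out 2: (2/9) = +1  (since 9 mod 8 = 1)
  (1/9) = 1
Product of signs = 1

1


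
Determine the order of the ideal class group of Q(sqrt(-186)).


K = Q(sqrt(-186)). d mod 4 = 2, so D = disc(K) = 4d = -744
h(K) equals the number of primitive reduced positive-definite forms (a, b, c) = a*x^2 + b*x*y + c*y^2 with b^2 - 4ac = D,
where reduced means |b| <= a <= c, with b >= 0 whenever |b| = a or a = c, and primitive means gcd(a, b, c) = 1.
Reduced forces 3a^2 <= |D| = 744, so 1 <= a <= 15; b must have the parity of D, and c = (b^2 - D)/(4a) must be an integer >= a.
Enumerate a = 1..15, b in [-a, a]:
  a=1: (1, 0, 186)  [1]
  a=2: (2, 0, 93)  [1]
  a=3: (3, 0, 62)  [1]
  a=4: none
  a=5: (5, -4, 38), (5, 4, 38)  [2]
  a=6: (6, 0, 31)  [1]
  a=7..9: none
  a=10: (10, -4, 19), (10, 4, 19)  [2]
  a=11: (11, -2, 17), (11, 2, 17)  [2]
  a=12: none
  a=13: (13, -6, 15), (13, 6, 15)  [2]
  a=14..15: none
Total reduced forms: 1 + 1 + 1 + 2 + 1 + 2 + 2 + 2 = 12
h = 12

12


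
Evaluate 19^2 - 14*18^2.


x^2 - d*y^2
= 19^2 - 14*18^2
= 361 - 4536
= -4175

-4175


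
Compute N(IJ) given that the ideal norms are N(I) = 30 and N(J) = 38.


N(IJ) = N(I) * N(J)
= 30 * 38
= 1140

1140


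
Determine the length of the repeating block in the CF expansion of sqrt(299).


Run the CF algorithm for sqrt(299).
a_0 = floor(sqrt(299)) = 17; set m_0=0, q_0=1.
Recurrence: m' = q*a - m,  q' = (d - m'^2)/q,  a' = floor((a_0 + m')/q').
  step 1: m=17, q=10, a=3
  step 2: m=13, q=13, a=2
  step 3: m=13, q=10, a=3
  step 4: m=17, q=1, a=34
a_4 = 2*a_0 = 34, so the period closes here.
sqrt(299) = [17; 3, 2, 3, 34]
Period length = 4

4


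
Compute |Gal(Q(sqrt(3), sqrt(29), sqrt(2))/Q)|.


The 3 square roots of distinct primes are multiplicatively independent over Q,
so [K:Q] = 2^3 and Gal(K/Q) is isomorphic to (Z/2Z)^3.
|Gal| = 2^3 = 8

8


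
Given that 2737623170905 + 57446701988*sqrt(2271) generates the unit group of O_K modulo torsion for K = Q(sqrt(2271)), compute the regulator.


epsilon = 2737623170905 + 57446701988*sqrt(2271)
= 5.4752e+12
R = ln(5.4752e+12)
= 29.3313

29.3313


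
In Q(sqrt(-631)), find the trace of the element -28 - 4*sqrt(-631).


Tr(a + b*sqrt(d)) = (a + b*sqrt(d)) + (a - b*sqrt(d)) = 2a
= 2 * (-28)
= -56

-56


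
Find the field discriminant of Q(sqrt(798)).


For K = Q(sqrt(d)) with d squarefree: disc(K) = d if d = 1 mod 4, and disc(K) = 4d if d = 2 or 3 mod 4.
Here d = 798, and d mod 4 = 2.
d = 2 mod 4, not 1 (O_K = Z[sqrt(d)]), so disc(K) = 4d = 4 * (798) = 3192

3192


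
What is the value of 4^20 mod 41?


p = 41 is prime and the exponent is (p-1)/2 = 20, so by Euler's criterion 4^20 = (4/41) = +1 or -1 mod 41.
Compute by square-and-multiply:
  20 = 16 + 4 (binary 10100)
  Repeated squaring mod 41: 4^1 = 4, 4^2 = 16, 4^4 = 10, 4^8 = 18, 4^16 = 37
  4^20 = 4^16 * 4^4 = 37 * 10 mod 41
    37 * 10 = 370 = 1 mod 41
  4^20 = 1 mod 41
Result 1: 4 is a quadratic residue mod 41.
4^20 mod 41 = 1

1


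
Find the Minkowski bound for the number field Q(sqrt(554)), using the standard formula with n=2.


d = 554, d mod 4 = 2, so disc(K) = 4d = 2216; |disc(K)| = 2216
Real quadratic field, so n = 2, s = r2 = 0, r1 = 2
M = (n!/n^n) * (4/pi)^s * sqrt(|disc(K)|) = (2!/2^2) * (4/pi)^0 * sqrt(2216)
= 0.5 * 1.000000 * 47.074409
= 23.5372

23.5372


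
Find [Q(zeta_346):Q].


The degree equals Euler's totient phi(346).
346 = 2 * 173
phi(346) = 172

172


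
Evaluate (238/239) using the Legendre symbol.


p = 239 is prime, so compute (238/239) with the reciprocity algorithm (Jacobi-symbol steps: pull out 2s via (2/n), flip via reciprocity, reduce):
  pull out 2: (2/239) = +1  (since 239 mod 8 = 7)
  reciprocity: (119/239) -> -(239/119)
  reduce: (1/119)
  (1/119) = 1
Product of signs = -1
(238/239) = -1

-1


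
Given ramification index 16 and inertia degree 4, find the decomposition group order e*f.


|D_P| = e * f
= 16 * 4
= 64

64


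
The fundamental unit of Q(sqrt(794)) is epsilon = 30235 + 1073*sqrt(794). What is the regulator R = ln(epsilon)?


epsilon = 30235 + 1073*sqrt(794)
= 60470.0000
R = ln(60470.0000)
= 11.0099

11.0099


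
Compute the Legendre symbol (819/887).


p = 887 is prime, so compute (819/887) with the reciprocity algorithm (Jacobi-symbol steps: pull out 2s via (2/n), flip via reciprocity, reduce):
  reciprocity: (819/887) -> -(887/819)
  reduce: (68/819)
  pull out 2: (2/819) = -1  (since 819 mod 8 = 3)
  pull out 2: (2/819) = -1  (since 819 mod 8 = 3)
  reciprocity: (17/819) -> +(819/17)
  reduce: (3/17)
  reciprocity: (3/17) -> +(17/3)
  reduce: (2/3)
  pull out 2: (2/3) = -1  (since 3 mod 8 = 3)
  (1/3) = 1
Product of signs = 1
(819/887) = 1

1


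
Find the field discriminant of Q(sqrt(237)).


For K = Q(sqrt(d)) with d squarefree: disc(K) = d if d = 1 mod 4, and disc(K) = 4d if d = 2 or 3 mod 4.
Here d = 237, and d mod 4 = 1.
d = 1 mod 4 (O_K = Z[(1+sqrt(d))/2]), so disc(K) = d = 237

237


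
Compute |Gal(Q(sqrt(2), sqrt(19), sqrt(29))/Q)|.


The 3 square roots of distinct primes are multiplicatively independent over Q,
so [K:Q] = 2^3 and Gal(K/Q) is isomorphic to (Z/2Z)^3.
|Gal| = 2^3 = 8

8


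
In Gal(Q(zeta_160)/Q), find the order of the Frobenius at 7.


The Frobenius at p in Gal(Q(zeta_n)/Q) = (Z/nZ)* is the class of p, so its order is ord_160(7), the smallest k >= 1 with 7^k = 1 mod 160.
n = 160 = 2^5 * 5, phi(160) = 64; the order divides phi(n).
Divisors of 64: 1, 2, 4, 8, 16, 32, 64
Repeated squaring mod 160: 7^1 = 7, 7^2 = 49, 7^4 = 1, 7^8 = 1, 7^16 = 1, 7^32 = 1, 7^64 = 1
Test divisors in increasing order:
  k=1: 7^1 = 7 mod 160
  k=2: 7^2 = 49 mod 160
  k=4: 7^4 = 1 mod 160  <- first divisor giving 1
Order = 4

4


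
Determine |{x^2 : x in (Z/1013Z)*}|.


For prime p, the number of non-zero quadratic residues is (p-1)/2.
= (1013-1)/2
= 506

506


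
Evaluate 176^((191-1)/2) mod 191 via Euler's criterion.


p = 191 is prime and the exponent is (p-1)/2 = 95, so by Euler's criterion 176^95 = (176/191) = +1 or -1 mod 191.
Compute by square-and-multiply:
  95 = 64 + 16 + 8 + 4 + 2 + 1 (binary 1011111)
  Repeated squaring mod 191: 176^1 = 176, 176^2 = 34, 176^4 = 10, 176^8 = 100, 176^16 = 68, 176^32 = 40, 176^64 = 72
  176^95 = 176^64 * 176^16 * 176^8 * 176^4 * 176^2 * 176^1 = 72 * 68 * 100 * 10 * 34 * 176 mod 191
    72 * 68 = 4896 = 121 mod 191
    121 * 100 = 12100 = 67 mod 191
    67 * 10 = 670 = 97 mod 191
    97 * 34 = 3298 = 51 mod 191
    51 * 176 = 8976 = 190 mod 191
  176^95 = 190 mod 191
Result 190 = p - 1 = -1 mod 191: 176 is a quadratic non-residue mod 191. As a residue in [0, p-1] the value is 190.
176^95 mod 191 = 190

190


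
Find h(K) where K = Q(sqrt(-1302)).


K = Q(sqrt(-1302)). d mod 4 = 2, so D = disc(K) = 4d = -5208
h(K) equals the number of primitive reduced positive-definite forms (a, b, c) = a*x^2 + b*x*y + c*y^2 with b^2 - 4ac = D,
where reduced means |b| <= a <= c, with b >= 0 whenever |b| = a or a = c, and primitive means gcd(a, b, c) = 1.
Reduced forces 3a^2 <= |D| = 5208, so 1 <= a <= 41; b must have the parity of D, and c = (b^2 - D)/(4a) must be an integer >= a.
Enumerate a = 1..41, b in [-a, a]:
  a=1: (1, 0, 1302)  [1]
  a=2: (2, 0, 651)  [1]
  a=3: (3, 0, 434)  [1]
  a=4..5: none
  a=6: (6, 0, 217)  [1]
  a=7: (7, 0, 186)  [1]
  a=8..13: none
  a=14: (14, 0, 93)  [1]
  a=15..18: none
  a=19: (19, -6, 69), (19, 6, 69)  [2]
  a=20: none
  a=21: (21, 0, 62)  [1]
  a=22: none
  a=23: (23, -6, 57), (23, 6, 57)  [2]
  a=24..30: none
  a=31: (31, 0, 42)  [1]
  a=32..36: none
  a=37: (37, -34, 43), (37, 34, 43)  [2]
  a=38: (38, -32, 41), (38, 32, 41)  [2]
  a=39..41: none
Total reduced forms: 1 + 1 + 1 + 1 + 1 + 1 + 2 + 1 + 2 + 1 + 2 + 2 = 16
h = 16

16


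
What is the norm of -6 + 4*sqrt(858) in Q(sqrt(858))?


N(a + b*sqrt(d)) = a^2 - d*b^2
= (-6)^2 - (858)*(4)^2
= 36 - 13728
= -13692

-13692


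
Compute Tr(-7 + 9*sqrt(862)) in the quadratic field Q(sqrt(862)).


Tr(a + b*sqrt(d)) = (a + b*sqrt(d)) + (a - b*sqrt(d)) = 2a
= 2 * (-7)
= -14

-14


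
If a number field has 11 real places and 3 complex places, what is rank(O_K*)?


By Dirichlet's unit theorem:
rank = r1 + r2 - 1
= 11 + 3 - 1
= 13

13


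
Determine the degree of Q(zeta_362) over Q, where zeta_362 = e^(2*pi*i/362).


The degree equals Euler's totient phi(362).
362 = 2 * 181
phi(362) = 180

180


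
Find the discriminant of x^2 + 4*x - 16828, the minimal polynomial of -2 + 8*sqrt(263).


The element -2 + 8*sqrt(263) has minimal polynomial:
x^2 + 4*x - 16828
Discriminant = (4)^2 - 4*(-16828)
= 16 + 67312
= 67328

67328


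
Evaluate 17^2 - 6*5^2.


x^2 - d*y^2
= 17^2 - 6*5^2
= 289 - 150
= 139

139


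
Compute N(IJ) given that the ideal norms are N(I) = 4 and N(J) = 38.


N(IJ) = N(I) * N(J)
= 4 * 38
= 152

152


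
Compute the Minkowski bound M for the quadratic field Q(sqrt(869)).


d = 869, d mod 4 = 1, so disc(K) = d = 869; |disc(K)| = 869
Real quadratic field, so n = 2, s = r2 = 0, r1 = 2
M = (n!/n^n) * (4/pi)^s * sqrt(|disc(K)|) = (2!/2^2) * (4/pi)^0 * sqrt(869)
= 0.5 * 1.000000 * 29.478806
= 14.7394

14.7394


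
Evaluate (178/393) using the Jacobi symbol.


Compute (178/393) via quadratic reciprocity:
  pull out 2: (2/393) = +1  (since 393 mod 8 = 1)
  reciprocity: (89/393) -> +(393/89)
  reduce: (37/89)
  reciprocity: (37/89) -> +(89/37)
  reduce: (15/37)
  reciprocity: (15/37) -> +(37/15)
  reduce: (7/15)
  reciprocity: (7/15) -> -(15/7)
  reduce: (1/7)
  (1/7) = 1
Product of signs = -1

-1


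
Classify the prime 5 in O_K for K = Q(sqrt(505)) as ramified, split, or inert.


K = Q(sqrt(505)). Since d mod 4 = 1, disc(K) = 505.
Check p | disc: 505 mod 5 = 0.
p divides disc, so p ramifies: (p) = P^2 with e=2, f=1, g=1.
Therefore p is ramified.

ramified


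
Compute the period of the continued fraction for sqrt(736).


Run the CF algorithm for sqrt(736).
a_0 = floor(sqrt(736)) = 27; set m_0=0, q_0=1.
Recurrence: m' = q*a - m,  q' = (d - m'^2)/q,  a' = floor((a_0 + m')/q').
  step 1: m=27, q=7, a=7
  step 2: m=22, q=36, a=1
  step 3: m=14, q=15, a=2
  step 4: m=16, q=32, a=1
  step 5: m=16, q=15, a=2
  step 6: m=14, q=36, a=1
  step 7: m=22, q=7, a=7
  step 8: m=27, q=1, a=54
a_8 = 2*a_0 = 54, so the period closes here.
sqrt(736) = [27; 7, 1, 2, 1, 2, 1, 7, 54]
Period length = 8

8


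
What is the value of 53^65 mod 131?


p = 131 is prime and the exponent is (p-1)/2 = 65, so by Euler's criterion 53^65 = (53/131) = +1 or -1 mod 131.
Compute by square-and-multiply:
  65 = 64 + 1 (binary 1000001)
  Repeated squaring mod 131: 53^1 = 53, 53^2 = 58, 53^4 = 89, 53^8 = 61, 53^16 = 53, 53^32 = 58, 53^64 = 89
  53^65 = 53^64 * 53^1 = 89 * 53 mod 131
    89 * 53 = 4717 = 1 mod 131
  53^65 = 1 mod 131
Result 1: 53 is a quadratic residue mod 131.
53^65 mod 131 = 1

1


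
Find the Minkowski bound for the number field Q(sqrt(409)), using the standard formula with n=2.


d = 409, d mod 4 = 1, so disc(K) = d = 409; |disc(K)| = 409
Real quadratic field, so n = 2, s = r2 = 0, r1 = 2
M = (n!/n^n) * (4/pi)^s * sqrt(|disc(K)|) = (2!/2^2) * (4/pi)^0 * sqrt(409)
= 0.5 * 1.000000 * 20.223748
= 10.1119

10.1119


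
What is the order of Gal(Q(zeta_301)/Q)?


|Gal(Q(zeta_301)/Q)| = phi(301)
= 252

252


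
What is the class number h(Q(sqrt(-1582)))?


K = Q(sqrt(-1582)). d mod 4 = 2, so D = disc(K) = 4d = -6328
h(K) equals the number of primitive reduced positive-definite forms (a, b, c) = a*x^2 + b*x*y + c*y^2 with b^2 - 4ac = D,
where reduced means |b| <= a <= c, with b >= 0 whenever |b| = a or a = c, and primitive means gcd(a, b, c) = 1.
Reduced forces 3a^2 <= |D| = 6328, so 1 <= a <= 45; b must have the parity of D, and c = (b^2 - D)/(4a) must be an integer >= a.
Enumerate a = 1..45, b in [-a, a]:
  a=1: (1, 0, 1582)  [1]
  a=2: (2, 0, 791)  [1]
  a=3..6: none
  a=7: (7, 0, 226)  [1]
  a=8..12: none
  a=13: (13, -4, 122), (13, 4, 122)  [2]
  a=14: (14, 0, 113)  [1]
  a=15..16: none
  a=17: (17, -8, 94), (17, 8, 94)  [2]
  a=18..25: none
  a=26: (26, -4, 61), (26, 4, 61)  [2]
  a=27..28: none
  a=29: (29, -20, 58), (29, 20, 58)  [2]
  a=30..33: none
  a=34: (34, -8, 47), (34, 8, 47)  [2]
  a=35..36: none
  a=37: (37, -6, 43), (37, 6, 43)  [2]
  a=38..45: none
Total reduced forms: 1 + 1 + 1 + 2 + 1 + 2 + 2 + 2 + 2 + 2 = 16
h = 16

16


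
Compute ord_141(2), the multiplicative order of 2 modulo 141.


We want ord_141(2), the smallest k >= 1 with 2^k = 1 mod 141.
n = 141 = 3 * 47, phi(141) = 92; the order divides phi(n).
Divisors of 92: 1, 2, 4, 23, 46, 92
Repeated squaring mod 141: 2^1 = 2, 2^2 = 4, 2^4 = 16, 2^8 = 115, 2^16 = 112, 2^32 = 136, 2^64 = 25
Test divisors in increasing order:
  k=1: 2^1 = 2 mod 141
  k=2: 2^2 = 4 mod 141
  k=4: 2^4 = 16 mod 141
  k=23: 2^23 = 112 * 16 * 4 * 2 = 95 mod 141
  k=46: 2^46 = 136 * 115 * 16 * 4 = 1 mod 141  <- first divisor giving 1
Order = 46

46


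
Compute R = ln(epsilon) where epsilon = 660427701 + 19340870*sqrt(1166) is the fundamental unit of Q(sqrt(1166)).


epsilon = 660427701 + 19340870*sqrt(1166)
= 1.3209e+09
R = ln(1.3209e+09)
= 21.0015

21.0015


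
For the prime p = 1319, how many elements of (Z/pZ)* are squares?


For prime p, the number of non-zero quadratic residues is (p-1)/2.
= (1319-1)/2
= 659

659


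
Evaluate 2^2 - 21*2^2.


x^2 - d*y^2
= 2^2 - 21*2^2
= 4 - 84
= -80

-80


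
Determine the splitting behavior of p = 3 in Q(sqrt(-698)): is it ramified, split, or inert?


K = Q(sqrt(-698)). Since d mod 4 = 2, disc(K) = -2792.
Check p | disc: -2792 mod 3 = 1.
p does not divide disc. Compute Legendre symbol (d/p):
1^((3-1)/2) mod 3 = 1
(d/p) = 1, so p splits: (p) = P*P' with e=1, f=1, g=2.
Therefore p is split.

split


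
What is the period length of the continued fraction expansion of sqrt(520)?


Run the CF algorithm for sqrt(520).
a_0 = floor(sqrt(520)) = 22; set m_0=0, q_0=1.
Recurrence: m' = q*a - m,  q' = (d - m'^2)/q,  a' = floor((a_0 + m')/q').
  step 1: m=22, q=36, a=1
  step 2: m=14, q=9, a=4
  step 3: m=22, q=4, a=11
  step 4: m=22, q=9, a=4
  step 5: m=14, q=36, a=1
  step 6: m=22, q=1, a=44
a_6 = 2*a_0 = 44, so the period closes here.
sqrt(520) = [22; 1, 4, 11, 4, 1, 44]
Period length = 6

6


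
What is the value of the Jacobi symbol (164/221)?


Compute (164/221) via quadratic reciprocity:
  pull out 2: (2/221) = -1  (since 221 mod 8 = 5)
  pull out 2: (2/221) = -1  (since 221 mod 8 = 5)
  reciprocity: (41/221) -> +(221/41)
  reduce: (16/41)
  pull out 2: (2/41) = +1  (since 41 mod 8 = 1)
  pull out 2: (2/41) = +1  (since 41 mod 8 = 1)
  pull out 2: (2/41) = +1  (since 41 mod 8 = 1)
  pull out 2: (2/41) = +1  (since 41 mod 8 = 1)
  (1/41) = 1
Product of signs = 1

1


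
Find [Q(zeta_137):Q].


The degree equals Euler's totient phi(137).
137 = 137
phi(137) = 136

136


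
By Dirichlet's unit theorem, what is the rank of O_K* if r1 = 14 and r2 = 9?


By Dirichlet's unit theorem:
rank = r1 + r2 - 1
= 14 + 9 - 1
= 22

22


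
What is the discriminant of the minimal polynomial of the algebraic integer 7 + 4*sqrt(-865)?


The element 7 + 4*sqrt(-865) has minimal polynomial:
x^2 - 14*x + 13889
Discriminant = (-14)^2 - 4*(13889)
= 196 - 55556
= -55360

-55360


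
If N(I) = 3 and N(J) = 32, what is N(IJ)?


N(IJ) = N(I) * N(J)
= 3 * 32
= 96

96


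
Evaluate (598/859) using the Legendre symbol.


p = 859 is prime, so compute (598/859) with the reciprocity algorithm (Jacobi-symbol steps: pull out 2s via (2/n), flip via reciprocity, reduce):
  pull out 2: (2/859) = -1  (since 859 mod 8 = 3)
  reciprocity: (299/859) -> -(859/299)
  reduce: (261/299)
  reciprocity: (261/299) -> +(299/261)
  reduce: (38/261)
  pull out 2: (2/261) = -1  (since 261 mod 8 = 5)
  reciprocity: (19/261) -> +(261/19)
  reduce: (14/19)
  pull out 2: (2/19) = -1  (since 19 mod 8 = 3)
  reciprocity: (7/19) -> -(19/7)
  reduce: (5/7)
  reciprocity: (5/7) -> +(7/5)
  reduce: (2/5)
  pull out 2: (2/5) = -1  (since 5 mod 8 = 5)
  (1/5) = 1
Product of signs = 1
(598/859) = 1

1


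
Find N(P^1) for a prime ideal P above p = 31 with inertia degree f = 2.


N(P^a) = p^(a*f)
= 31^(1*2)
= 31^2
= 961

961


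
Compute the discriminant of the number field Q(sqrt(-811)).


For K = Q(sqrt(d)) with d squarefree: disc(K) = d if d = 1 mod 4, and disc(K) = 4d if d = 2 or 3 mod 4.
Here d = -811, and d mod 4 = 1.
d = 1 mod 4 (O_K = Z[(1+sqrt(d))/2]), so disc(K) = d = -811

-811


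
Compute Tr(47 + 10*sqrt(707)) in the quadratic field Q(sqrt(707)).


Tr(a + b*sqrt(d)) = (a + b*sqrt(d)) + (a - b*sqrt(d)) = 2a
= 2 * (47)
= 94

94


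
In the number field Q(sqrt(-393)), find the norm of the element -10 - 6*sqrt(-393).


N(a + b*sqrt(d)) = a^2 - d*b^2
= (-10)^2 - (-393)*(-6)^2
= 100 + 14148
= 14248

14248


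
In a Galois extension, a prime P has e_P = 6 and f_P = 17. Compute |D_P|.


|D_P| = e * f
= 6 * 17
= 102

102


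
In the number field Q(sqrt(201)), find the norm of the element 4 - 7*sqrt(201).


N(a + b*sqrt(d)) = a^2 - d*b^2
= (4)^2 - (201)*(-7)^2
= 16 - 9849
= -9833

-9833


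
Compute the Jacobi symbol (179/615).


Compute (179/615) via quadratic reciprocity:
  reciprocity: (179/615) -> -(615/179)
  reduce: (78/179)
  pull out 2: (2/179) = -1  (since 179 mod 8 = 3)
  reciprocity: (39/179) -> -(179/39)
  reduce: (23/39)
  reciprocity: (23/39) -> -(39/23)
  reduce: (16/23)
  pull out 2: (2/23) = +1  (since 23 mod 8 = 7)
  pull out 2: (2/23) = +1  (since 23 mod 8 = 7)
  pull out 2: (2/23) = +1  (since 23 mod 8 = 7)
  pull out 2: (2/23) = +1  (since 23 mod 8 = 7)
  (1/23) = 1
Product of signs = 1

1


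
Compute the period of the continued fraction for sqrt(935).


Run the CF algorithm for sqrt(935).
a_0 = floor(sqrt(935)) = 30; set m_0=0, q_0=1.
Recurrence: m' = q*a - m,  q' = (d - m'^2)/q,  a' = floor((a_0 + m')/q').
  step 1: m=30, q=35, a=1
  step 2: m=5, q=26, a=1
  step 3: m=21, q=19, a=2
  step 4: m=17, q=34, a=1
  step 5: m=17, q=19, a=2
  step 6: m=21, q=26, a=1
  step 7: m=5, q=35, a=1
  step 8: m=30, q=1, a=60
a_8 = 2*a_0 = 60, so the period closes here.
sqrt(935) = [30; 1, 1, 2, 1, 2, 1, 1, 60]
Period length = 8

8


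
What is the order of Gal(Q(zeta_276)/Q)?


|Gal(Q(zeta_276)/Q)| = phi(276)
= 88

88


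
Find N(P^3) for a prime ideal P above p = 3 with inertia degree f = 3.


N(P^a) = p^(a*f)
= 3^(3*3)
= 3^9
= 19683

19683


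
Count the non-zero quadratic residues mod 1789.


For prime p, the number of non-zero quadratic residues is (p-1)/2.
= (1789-1)/2
= 894

894


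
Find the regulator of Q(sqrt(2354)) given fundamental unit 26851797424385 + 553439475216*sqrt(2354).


epsilon = 26851797424385 + 553439475216*sqrt(2354)
= 5.3704e+13
R = ln(5.3704e+13)
= 31.6145

31.6145


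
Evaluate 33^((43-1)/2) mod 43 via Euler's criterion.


p = 43 is prime and the exponent is (p-1)/2 = 21, so by Euler's criterion 33^21 = (33/43) = +1 or -1 mod 43.
Compute by square-and-multiply:
  21 = 16 + 4 + 1 (binary 10101)
  Repeated squaring mod 43: 33^1 = 33, 33^2 = 14, 33^4 = 24, 33^8 = 17, 33^16 = 31
  33^21 = 33^16 * 33^4 * 33^1 = 31 * 24 * 33 mod 43
    31 * 24 = 744 = 13 mod 43
    13 * 33 = 429 = 42 mod 43
  33^21 = 42 mod 43
Result 42 = p - 1 = -1 mod 43: 33 is a quadratic non-residue mod 43. As a residue in [0, p-1] the value is 42.
33^21 mod 43 = 42

42


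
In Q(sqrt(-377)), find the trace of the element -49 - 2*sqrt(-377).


Tr(a + b*sqrt(d)) = (a + b*sqrt(d)) + (a - b*sqrt(d)) = 2a
= 2 * (-49)
= -98

-98


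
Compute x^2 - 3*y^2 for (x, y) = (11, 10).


x^2 - d*y^2
= 11^2 - 3*10^2
= 121 - 300
= -179

-179


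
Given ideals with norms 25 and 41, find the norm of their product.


N(IJ) = N(I) * N(J)
= 25 * 41
= 1025

1025


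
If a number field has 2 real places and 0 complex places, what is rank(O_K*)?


By Dirichlet's unit theorem:
rank = r1 + r2 - 1
= 2 + 0 - 1
= 1

1


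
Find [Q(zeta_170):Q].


The degree equals Euler's totient phi(170).
170 = 2 * 5 * 17
phi(170) = 64

64


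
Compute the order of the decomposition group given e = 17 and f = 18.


|D_P| = e * f
= 17 * 18
= 306

306


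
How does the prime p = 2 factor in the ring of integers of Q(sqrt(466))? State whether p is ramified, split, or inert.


K = Q(sqrt(466)). Since d mod 4 = 2, disc(K) = 1864.
Check p | disc: 1864 mod 2 = 0.
p divides disc, so p ramifies: (p) = P^2 with e=2, f=1, g=1.
Therefore p is ramified.

ramified


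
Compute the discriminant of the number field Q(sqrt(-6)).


For K = Q(sqrt(d)) with d squarefree: disc(K) = d if d = 1 mod 4, and disc(K) = 4d if d = 2 or 3 mod 4.
Here d = -6, and d mod 4 = 2.
d = 2 mod 4, not 1 (O_K = Z[sqrt(d)]), so disc(K) = 4d = 4 * (-6) = -24

-24


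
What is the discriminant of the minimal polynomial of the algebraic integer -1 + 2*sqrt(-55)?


The element -1 + 2*sqrt(-55) has minimal polynomial:
x^2 + 2*x + 221
Discriminant = (2)^2 - 4*(221)
= 4 - 884
= -880

-880


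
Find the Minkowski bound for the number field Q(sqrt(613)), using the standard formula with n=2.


d = 613, d mod 4 = 1, so disc(K) = d = 613; |disc(K)| = 613
Real quadratic field, so n = 2, s = r2 = 0, r1 = 2
M = (n!/n^n) * (4/pi)^s * sqrt(|disc(K)|) = (2!/2^2) * (4/pi)^0 * sqrt(613)
= 0.5 * 1.000000 * 24.758837
= 12.3794

12.3794


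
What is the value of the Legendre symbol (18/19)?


p = 19 is prime, so compute (18/19) with the reciprocity algorithm (Jacobi-symbol steps: pull out 2s via (2/n), flip via reciprocity, reduce):
  pull out 2: (2/19) = -1  (since 19 mod 8 = 3)
  reciprocity: (9/19) -> +(19/9)
  reduce: (1/9)
  (1/9) = 1
Product of signs = -1
(18/19) = -1

-1


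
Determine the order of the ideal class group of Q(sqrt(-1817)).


K = Q(sqrt(-1817)). d mod 4 = 3, so D = disc(K) = 4d = -7268
h(K) equals the number of primitive reduced positive-definite forms (a, b, c) = a*x^2 + b*x*y + c*y^2 with b^2 - 4ac = D,
where reduced means |b| <= a <= c, with b >= 0 whenever |b| = a or a = c, and primitive means gcd(a, b, c) = 1.
Reduced forces 3a^2 <= |D| = 7268, so 1 <= a <= 49; b must have the parity of D, and c = (b^2 - D)/(4a) must be an integer >= a.
Enumerate a = 1..49, b in [-a, a]:
  a=1: (1, 0, 1817)  [1]
  a=2: (2, 2, 909)  [1]
  a=3: (3, -2, 606), (3, 2, 606)  [2]
  a=4..5: none
  a=6: (6, -2, 303), (6, 2, 303)  [2]
  a=7..8: none
  a=9: (9, -2, 202), (9, 2, 202)  [2]
  a=10: none
  a=11: (11, -6, 166), (11, 6, 166)  [2]
  a=12: none
  a=13: (13, -8, 141), (13, 8, 141)  [2]
  a=14..16: none
  a=17: (17, -12, 109), (17, 12, 109)  [2]
  a=18: (18, -2, 101), (18, 2, 101)  [2]
  a=19: (19, -16, 99), (19, 16, 99)  [2]
  a=20..21: none
  a=22: (22, -6, 83), (22, 6, 83)  [2]
  a=23: (23, 0, 79)  [1]
  a=24..25: none
  a=26: (26, -18, 73), (26, 18, 73)  [2]
  a=27: (27, -20, 71), (27, 20, 71)  [2]
  a=28..32: none
  a=33: (33, -28, 61), (33, -16, 57), (33, 16, 57), (33, 28, 61)  [4]
  a=34: (34, -22, 57), (34, 22, 57)  [2]
  a=35..36: none
  a=37: (37, -24, 53), (37, 24, 53)  [2]
  a=38: (38, -22, 51), (38, 22, 51)  [2]
  a=39: (39, -34, 54), (39, -8, 47), (39, 8, 47), (39, 34, 54)  [4]
  a=40..45: none
  a=46: (46, 46, 51)  [1]
  a=47..49: none
Total reduced forms: 1 + 1 + 2 + 2 + 2 + 2 + 2 + 2 + 2 + 2 + 2 + 1 + 2 + 2 + 4 + 2 + 2 + 2 + 4 + 1 = 40
h = 40

40


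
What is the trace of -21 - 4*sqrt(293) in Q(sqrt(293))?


Tr(a + b*sqrt(d)) = (a + b*sqrt(d)) + (a - b*sqrt(d)) = 2a
= 2 * (-21)
= -42

-42


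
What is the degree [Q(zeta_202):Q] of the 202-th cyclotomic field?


The degree equals Euler's totient phi(202).
202 = 2 * 101
phi(202) = 100

100


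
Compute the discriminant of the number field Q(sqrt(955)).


For K = Q(sqrt(d)) with d squarefree: disc(K) = d if d = 1 mod 4, and disc(K) = 4d if d = 2 or 3 mod 4.
Here d = 955, and d mod 4 = 3.
d = 3 mod 4, not 1 (O_K = Z[sqrt(d)]), so disc(K) = 4d = 4 * (955) = 3820

3820


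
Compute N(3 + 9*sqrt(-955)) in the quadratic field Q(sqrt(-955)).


N(a + b*sqrt(d)) = a^2 - d*b^2
= (3)^2 - (-955)*(9)^2
= 9 + 77355
= 77364

77364


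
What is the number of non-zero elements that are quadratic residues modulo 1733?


For prime p, the number of non-zero quadratic residues is (p-1)/2.
= (1733-1)/2
= 866

866


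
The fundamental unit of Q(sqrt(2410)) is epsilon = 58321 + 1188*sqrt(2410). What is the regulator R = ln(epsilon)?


epsilon = 58321 + 1188*sqrt(2410)
= 116642.0000
R = ln(116642.0000)
= 11.6669

11.6669


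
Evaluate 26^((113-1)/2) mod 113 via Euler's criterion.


p = 113 is prime and the exponent is (p-1)/2 = 56, so by Euler's criterion 26^56 = (26/113) = +1 or -1 mod 113.
Compute by square-and-multiply:
  56 = 32 + 16 + 8 (binary 111000)
  Repeated squaring mod 113: 26^1 = 26, 26^2 = 111, 26^4 = 4, 26^8 = 16, 26^16 = 30, 26^32 = 109
  26^56 = 26^32 * 26^16 * 26^8 = 109 * 30 * 16 mod 113
    109 * 30 = 3270 = 106 mod 113
    106 * 16 = 1696 = 1 mod 113
  26^56 = 1 mod 113
Result 1: 26 is a quadratic residue mod 113.
26^56 mod 113 = 1

1


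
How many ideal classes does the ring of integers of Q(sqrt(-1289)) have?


K = Q(sqrt(-1289)). d mod 4 = 3, so D = disc(K) = 4d = -5156
h(K) equals the number of primitive reduced positive-definite forms (a, b, c) = a*x^2 + b*x*y + c*y^2 with b^2 - 4ac = D,
where reduced means |b| <= a <= c, with b >= 0 whenever |b| = a or a = c, and primitive means gcd(a, b, c) = 1.
Reduced forces 3a^2 <= |D| = 5156, so 1 <= a <= 41; b must have the parity of D, and c = (b^2 - D)/(4a) must be an integer >= a.
Enumerate a = 1..41, b in [-a, a]:
  a=1: (1, 0, 1289)  [1]
  a=2: (2, 2, 645)  [1]
  a=3: (3, -2, 430), (3, 2, 430)  [2]
  a=4: none
  a=5: (5, -2, 258), (5, 2, 258)  [2]
  a=6: (6, -2, 215), (6, 2, 215)  [2]
  a=7..8: none
  a=9: (9, -8, 145), (9, 8, 145)  [2]
  a=10: (10, -2, 129), (10, 2, 129)  [2]
  a=11: (11, -6, 118), (11, 6, 118)  [2]
  a=12..14: none
  a=15: (15, -8, 87), (15, -2, 86), (15, 2, 86), (15, 8, 87)  [4]
  a=16..17: none
  a=18: (18, -10, 73), (18, 10, 73)  [2]
  a=19..21: none
  a=22: (22, -6, 59), (22, 6, 59)  [2]
  a=23..24: none
  a=25: (25, -12, 53), (25, 12, 53)  [2]
  a=26: none
  a=27: (27, -26, 54), (27, 26, 54)  [2]
  a=28: none
  a=29: (29, -8, 45), (29, 8, 45)  [2]
  a=30: (30, -22, 47), (30, -2, 43), (30, 2, 43), (30, 22, 47)  [4]
  a=31..32: none
  a=33: (33, -28, 45), (33, -16, 41), (33, 16, 41), (33, 28, 45)  [4]
  a=34..41: none
Total reduced forms: 1 + 1 + 2 + 2 + 2 + 2 + 2 + 2 + 4 + 2 + 2 + 2 + 2 + 2 + 4 + 4 = 36
h = 36

36


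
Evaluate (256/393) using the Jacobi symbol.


Compute (256/393) via quadratic reciprocity:
  pull out 2: (2/393) = +1  (since 393 mod 8 = 1)
  pull out 2: (2/393) = +1  (since 393 mod 8 = 1)
  pull out 2: (2/393) = +1  (since 393 mod 8 = 1)
  pull out 2: (2/393) = +1  (since 393 mod 8 = 1)
  pull out 2: (2/393) = +1  (since 393 mod 8 = 1)
  pull out 2: (2/393) = +1  (since 393 mod 8 = 1)
  pull out 2: (2/393) = +1  (since 393 mod 8 = 1)
  pull out 2: (2/393) = +1  (since 393 mod 8 = 1)
  (1/393) = 1
Product of signs = 1

1


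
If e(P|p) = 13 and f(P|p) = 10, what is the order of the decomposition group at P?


|D_P| = e * f
= 13 * 10
= 130

130


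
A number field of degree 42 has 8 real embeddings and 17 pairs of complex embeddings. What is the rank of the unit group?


By Dirichlet's unit theorem:
rank = r1 + r2 - 1
= 8 + 17 - 1
= 24

24


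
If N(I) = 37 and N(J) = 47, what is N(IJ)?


N(IJ) = N(I) * N(J)
= 37 * 47
= 1739

1739


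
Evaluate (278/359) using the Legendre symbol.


p = 359 is prime, so compute (278/359) with the reciprocity algorithm (Jacobi-symbol steps: pull out 2s via (2/n), flip via reciprocity, reduce):
  pull out 2: (2/359) = +1  (since 359 mod 8 = 7)
  reciprocity: (139/359) -> -(359/139)
  reduce: (81/139)
  reciprocity: (81/139) -> +(139/81)
  reduce: (58/81)
  pull out 2: (2/81) = +1  (since 81 mod 8 = 1)
  reciprocity: (29/81) -> +(81/29)
  reduce: (23/29)
  reciprocity: (23/29) -> +(29/23)
  reduce: (6/23)
  pull out 2: (2/23) = +1  (since 23 mod 8 = 7)
  reciprocity: (3/23) -> -(23/3)
  reduce: (2/3)
  pull out 2: (2/3) = -1  (since 3 mod 8 = 3)
  (1/3) = 1
Product of signs = -1
(278/359) = -1

-1


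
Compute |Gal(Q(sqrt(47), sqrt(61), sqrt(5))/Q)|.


The 3 square roots of distinct primes are multiplicatively independent over Q,
so [K:Q] = 2^3 and Gal(K/Q) is isomorphic to (Z/2Z)^3.
|Gal| = 2^3 = 8

8


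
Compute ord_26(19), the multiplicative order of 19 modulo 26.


We want ord_26(19), the smallest k >= 1 with 19^k = 1 mod 26.
n = 26 = 2 * 13, phi(26) = 12; the order divides phi(n).
Divisors of 12: 1, 2, 3, 4, 6, 12
Repeated squaring mod 26: 19^1 = 19, 19^2 = 23, 19^4 = 9, 19^8 = 3
Test divisors in increasing order:
  k=1: 19^1 = 19 mod 26
  k=2: 19^2 = 23 mod 26
  k=3: 19^3 = 23 * 19 = 21 mod 26
  k=4: 19^4 = 9 mod 26
  k=6: 19^6 = 9 * 23 = 25 mod 26
  k=12: 19^12 = 3 * 9 = 1 mod 26  <- first divisor giving 1
Order = 12

12


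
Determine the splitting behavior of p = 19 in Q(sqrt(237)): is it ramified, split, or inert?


K = Q(sqrt(237)). Since d mod 4 = 1, disc(K) = 237.
Check p | disc: 237 mod 19 = 9.
p does not divide disc. Compute Legendre symbol (d/p):
9^((19-1)/2) mod 19 = 1
(d/p) = 1, so p splits: (p) = P*P' with e=1, f=1, g=2.
Therefore p is split.

split


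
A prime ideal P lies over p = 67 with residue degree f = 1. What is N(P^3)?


N(P^a) = p^(a*f)
= 67^(3*1)
= 67^3
= 300763

300763


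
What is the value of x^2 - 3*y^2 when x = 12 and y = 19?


x^2 - d*y^2
= 12^2 - 3*19^2
= 144 - 1083
= -939

-939


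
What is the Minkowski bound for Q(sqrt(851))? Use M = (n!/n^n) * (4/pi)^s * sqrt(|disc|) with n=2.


d = 851, d mod 4 = 3, so disc(K) = 4d = 3404; |disc(K)| = 3404
Real quadratic field, so n = 2, s = r2 = 0, r1 = 2
M = (n!/n^n) * (4/pi)^s * sqrt(|disc(K)|) = (2!/2^2) * (4/pi)^0 * sqrt(3404)
= 0.5 * 1.000000 * 58.343809
= 29.1719

29.1719


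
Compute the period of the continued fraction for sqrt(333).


Run the CF algorithm for sqrt(333).
a_0 = floor(sqrt(333)) = 18; set m_0=0, q_0=1.
Recurrence: m' = q*a - m,  q' = (d - m'^2)/q,  a' = floor((a_0 + m')/q').
  step 1: m=18, q=9, a=4
  step 2: m=18, q=1, a=36
a_2 = 2*a_0 = 36, so the period closes here.
sqrt(333) = [18; 4, 36]
Period length = 2

2


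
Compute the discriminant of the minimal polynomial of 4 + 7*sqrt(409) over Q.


The element 4 + 7*sqrt(409) has minimal polynomial:
x^2 - 8*x - 20025
Discriminant = (-8)^2 - 4*(-20025)
= 64 + 80100
= 80164

80164


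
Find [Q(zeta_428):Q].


The degree equals Euler's totient phi(428).
428 = 2^2 * 107
phi(428) = 212

212


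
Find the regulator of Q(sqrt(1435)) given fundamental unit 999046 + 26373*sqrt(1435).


epsilon = 999046 + 26373*sqrt(1435)
= 1.9981e+06
R = ln(1.9981e+06)
= 14.5077

14.5077


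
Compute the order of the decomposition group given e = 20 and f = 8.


|D_P| = e * f
= 20 * 8
= 160

160


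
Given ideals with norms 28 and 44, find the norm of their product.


N(IJ) = N(I) * N(J)
= 28 * 44
= 1232

1232


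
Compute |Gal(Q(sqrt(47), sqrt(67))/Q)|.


The 2 square roots of distinct primes are multiplicatively independent over Q,
so [K:Q] = 2^2 and Gal(K/Q) is isomorphic to (Z/2Z)^2.
|Gal| = 2^2 = 4

4


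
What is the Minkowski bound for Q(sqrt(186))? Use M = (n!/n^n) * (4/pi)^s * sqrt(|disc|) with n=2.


d = 186, d mod 4 = 2, so disc(K) = 4d = 744; |disc(K)| = 744
Real quadratic field, so n = 2, s = r2 = 0, r1 = 2
M = (n!/n^n) * (4/pi)^s * sqrt(|disc(K)|) = (2!/2^2) * (4/pi)^0 * sqrt(744)
= 0.5 * 1.000000 * 27.276363
= 13.6382

13.6382


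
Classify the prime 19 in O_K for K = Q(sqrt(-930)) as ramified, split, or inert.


K = Q(sqrt(-930)). Since d mod 4 = 2, disc(K) = -3720.
Check p | disc: -3720 mod 19 = 4.
p does not divide disc. Compute Legendre symbol (d/p):
1^((19-1)/2) mod 19 = 1
(d/p) = 1, so p splits: (p) = P*P' with e=1, f=1, g=2.
Therefore p is split.

split


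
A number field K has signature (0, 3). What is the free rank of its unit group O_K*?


By Dirichlet's unit theorem:
rank = r1 + r2 - 1
= 0 + 3 - 1
= 2

2


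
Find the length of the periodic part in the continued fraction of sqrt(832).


Run the CF algorithm for sqrt(832).
a_0 = floor(sqrt(832)) = 28; set m_0=0, q_0=1.
Recurrence: m' = q*a - m,  q' = (d - m'^2)/q,  a' = floor((a_0 + m')/q').
  step 1: m=28, q=48, a=1
  step 2: m=20, q=9, a=5
  step 3: m=25, q=23, a=2
  step 4: m=21, q=17, a=2
  step 5: m=13, q=39, a=1
  step 6: m=26, q=4, a=13
  step 7: m=26, q=39, a=1
  step 8: m=13, q=17, a=2
  step 9: m=21, q=23, a=2
  step 10: m=25, q=9, a=5
  step 11: m=20, q=48, a=1
  step 12: m=28, q=1, a=56
a_12 = 2*a_0 = 56, so the period closes here.
sqrt(832) = [28; 1, 5, 2, 2, 1, 13, 1, 2, 2, 5, 1, 56]
Period length = 12

12


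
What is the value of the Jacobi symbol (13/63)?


Compute (13/63) via quadratic reciprocity:
  reciprocity: (13/63) -> +(63/13)
  reduce: (11/13)
  reciprocity: (11/13) -> +(13/11)
  reduce: (2/11)
  pull out 2: (2/11) = -1  (since 11 mod 8 = 3)
  (1/11) = 1
Product of signs = -1

-1


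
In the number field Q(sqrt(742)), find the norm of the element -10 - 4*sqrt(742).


N(a + b*sqrt(d)) = a^2 - d*b^2
= (-10)^2 - (742)*(-4)^2
= 100 - 11872
= -11772

-11772


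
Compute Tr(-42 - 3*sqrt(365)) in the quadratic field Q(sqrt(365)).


Tr(a + b*sqrt(d)) = (a + b*sqrt(d)) + (a - b*sqrt(d)) = 2a
= 2 * (-42)
= -84

-84


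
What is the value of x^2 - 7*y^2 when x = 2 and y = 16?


x^2 - d*y^2
= 2^2 - 7*16^2
= 4 - 1792
= -1788

-1788


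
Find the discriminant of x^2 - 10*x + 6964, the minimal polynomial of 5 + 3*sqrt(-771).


The element 5 + 3*sqrt(-771) has minimal polynomial:
x^2 - 10*x + 6964
Discriminant = (-10)^2 - 4*(6964)
= 100 - 27856
= -27756

-27756


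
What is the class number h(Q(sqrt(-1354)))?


K = Q(sqrt(-1354)). d mod 4 = 2, so D = disc(K) = 4d = -5416
h(K) equals the number of primitive reduced positive-definite forms (a, b, c) = a*x^2 + b*x*y + c*y^2 with b^2 - 4ac = D,
where reduced means |b| <= a <= c, with b >= 0 whenever |b| = a or a = c, and primitive means gcd(a, b, c) = 1.
Reduced forces 3a^2 <= |D| = 5416, so 1 <= a <= 42; b must have the parity of D, and c = (b^2 - D)/(4a) must be an integer >= a.
Enumerate a = 1..42, b in [-a, a]:
  a=1: (1, 0, 1354)  [1]
  a=2: (2, 0, 677)  [1]
  a=3..4: none
  a=5: (5, -2, 271), (5, 2, 271)  [2]
  a=6: none
  a=7: (7, -4, 194), (7, 4, 194)  [2]
  a=8..9: none
  a=10: (10, -8, 137), (10, 8, 137)  [2]
  a=11..13: none
  a=14: (14, -4, 97), (14, 4, 97)  [2]
  a=15..22: none
  a=23: (23, -14, 61), (23, 14, 61)  [2]
  a=24: none
  a=25: (25, -22, 59), (25, 22, 59)  [2]
  a=26..28: none
  a=29: (29, -6, 47), (29, 6, 47)  [2]
  a=30: none
  a=31: (31, -28, 50), (31, 28, 50)  [2]
  a=32..34: none
  a=35: (35, -32, 46), (35, -18, 41), (35, 18, 41), (35, 32, 46)  [4]
  a=36..42: none
Total reduced forms: 1 + 1 + 2 + 2 + 2 + 2 + 2 + 2 + 2 + 2 + 4 = 22
h = 22

22


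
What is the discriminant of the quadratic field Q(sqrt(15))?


For K = Q(sqrt(d)) with d squarefree: disc(K) = d if d = 1 mod 4, and disc(K) = 4d if d = 2 or 3 mod 4.
Here d = 15, and d mod 4 = 3.
d = 3 mod 4, not 1 (O_K = Z[sqrt(d)]), so disc(K) = 4d = 4 * (15) = 60

60


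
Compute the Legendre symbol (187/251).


p = 251 is prime, so compute (187/251) with the reciprocity algorithm (Jacobi-symbol steps: pull out 2s via (2/n), flip via reciprocity, reduce):
  reciprocity: (187/251) -> -(251/187)
  reduce: (64/187)
  pull out 2: (2/187) = -1  (since 187 mod 8 = 3)
  pull out 2: (2/187) = -1  (since 187 mod 8 = 3)
  pull out 2: (2/187) = -1  (since 187 mod 8 = 3)
  pull out 2: (2/187) = -1  (since 187 mod 8 = 3)
  pull out 2: (2/187) = -1  (since 187 mod 8 = 3)
  pull out 2: (2/187) = -1  (since 187 mod 8 = 3)
  (1/187) = 1
Product of signs = -1
(187/251) = -1

-1


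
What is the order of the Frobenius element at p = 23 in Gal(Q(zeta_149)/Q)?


The Frobenius at p in Gal(Q(zeta_n)/Q) = (Z/nZ)* is the class of p, so its order is ord_149(23), the smallest k >= 1 with 23^k = 1 mod 149.
n = 149 = 149, phi(149) = 148; the order divides phi(n).
Divisors of 148: 1, 2, 4, 37, 74, 148
Repeated squaring mod 149: 23^1 = 23, 23^2 = 82, 23^4 = 19, 23^8 = 63, 23^16 = 95, 23^32 = 85, 23^64 = 73, 23^128 = 114
Test divisors in increasing order:
  k=1: 23^1 = 23 mod 149
  k=2: 23^2 = 82 mod 149
  k=4: 23^4 = 19 mod 149
  k=37: 23^37 = 85 * 19 * 23 = 44 mod 149
  k=74: 23^74 = 73 * 63 * 82 = 148 mod 149
  k=148: 23^148 = 114 * 95 * 19 = 1 mod 149  <- first divisor giving 1
Order = 148

148
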